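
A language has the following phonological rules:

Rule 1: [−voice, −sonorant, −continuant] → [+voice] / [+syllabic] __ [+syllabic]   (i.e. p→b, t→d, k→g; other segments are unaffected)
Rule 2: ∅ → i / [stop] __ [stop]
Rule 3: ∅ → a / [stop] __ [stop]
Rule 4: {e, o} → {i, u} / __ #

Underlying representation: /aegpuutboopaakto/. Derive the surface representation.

Rule 1 (intervocalic voicing): /p/ is a voiceless stop between vowels /o/ and /a/, so it voices to [b]. /aegpuutboopaakto/ → aegpuutboobaakto.
Rule 2 (stop-cluster i-epenthesis): /g/ and /p/ form a stop–stop cluster, so [i] is inserted between them. /t/ and /b/ form a stop–stop cluster, so [i] is inserted between them. /k/ and /t/ form a stop–stop cluster, so [i] is inserted between them. /aegpuutboobaakto/ → aegipuutiboobaakito.
Rule 3 (stop-cluster a-epenthesis): no segment meets the environment; /aegipuutiboobaakito/ is unchanged.
Rule 4 (final vowel raising): /o/ is a mid vowel in word-final position, so it raises to [u]. /aegipuutiboobaakito/ → aegipuutiboobaakitu.

aegipuutiboobaakitu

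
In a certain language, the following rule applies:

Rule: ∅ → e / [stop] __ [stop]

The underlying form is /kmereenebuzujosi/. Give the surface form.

kmereenebuzujosi

No segment of /kmereenebuzujosi/ meets the structural description of the rule, so the form surfaces unchanged.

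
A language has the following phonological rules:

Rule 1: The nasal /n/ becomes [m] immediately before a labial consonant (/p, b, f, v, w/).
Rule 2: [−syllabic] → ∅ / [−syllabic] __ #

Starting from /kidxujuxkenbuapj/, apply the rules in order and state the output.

kidxujuxkembuap

Rule 1 (nasal place assimilation): /n/ precedes the labial consonant /b/, so it assimilates in place to [m]. /kidxujuxkenbuapj/ → kidxujuxkembuapj.
Rule 2 (final cluster simplification): /j/ is the second consonant of a word-final cluster /pj/, so it deletes. /kidxujuxkembuapj/ → kidxujuxkembuap.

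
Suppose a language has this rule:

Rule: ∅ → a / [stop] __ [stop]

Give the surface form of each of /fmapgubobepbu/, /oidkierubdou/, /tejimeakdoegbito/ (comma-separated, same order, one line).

/fmapgubobepbu/: /p/ and /g/ form a stop–stop cluster, so [a] is inserted between them. /p/ and /b/ form a stop–stop cluster, so [a] is inserted between them. → [fmapagubobepabu].
/oidkierubdou/: /d/ and /k/ form a stop–stop cluster, so [a] is inserted between them. /b/ and /d/ form a stop–stop cluster, so [a] is inserted between them. → [oidakierubadou].
/tejimeakdoegbito/: /k/ and /d/ form a stop–stop cluster, so [a] is inserted between them. /g/ and /b/ form a stop–stop cluster, so [a] is inserted between them. → [tejimeakadoegabito].

fmapagubobepabu, oidakierubadou, tejimeakadoegabito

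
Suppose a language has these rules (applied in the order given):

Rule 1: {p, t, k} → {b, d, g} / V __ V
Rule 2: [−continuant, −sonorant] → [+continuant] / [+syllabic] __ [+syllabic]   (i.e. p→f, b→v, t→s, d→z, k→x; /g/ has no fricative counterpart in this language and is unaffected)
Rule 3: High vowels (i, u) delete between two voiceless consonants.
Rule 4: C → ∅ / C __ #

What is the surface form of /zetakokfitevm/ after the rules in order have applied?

zezagokfizev

Rule 1 (intervocalic voicing): /t/ is a voiceless stop between vowels /e/ and /a/, so it voices to [d]. /k/ is a voiceless stop between vowels /a/ and /o/, so it voices to [g]. /t/ is a voiceless stop between vowels /i/ and /e/, so it voices to [d]. /zetakokfitevm/ → zedagokfidevm.
Rule 2 (intervocalic spirantization): /d/ is a stop between vowels /e/ and /a/, so it spirantizes to the fricative [z]. /d/ is a stop between vowels /i/ and /e/, so it spirantizes to the fricative [z]. /zedagokfidevm/ → zezagokfizevm.
Rule 3 (high vowel syncope): no segment meets the environment; /zezagokfizevm/ is unchanged.
Rule 4 (final cluster simplification): /m/ is the second consonant of a word-final cluster /vm/, so it deletes. /zezagokfizevm/ → zezagokfizev.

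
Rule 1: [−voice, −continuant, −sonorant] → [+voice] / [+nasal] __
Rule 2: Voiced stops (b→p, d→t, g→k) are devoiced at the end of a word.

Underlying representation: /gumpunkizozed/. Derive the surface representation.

Rule 1 (post-nasal voicing): /p/ is a voiceless stop immediately after the nasal /m/, so it voices to [b]. /k/ is a voiceless stop immediately after the nasal /n/, so it voices to [g]. /gumpunkizozed/ → gumbungizozed.
Rule 2 (final devoicing): /d/ is a voiced stop in word-final position, so it devoices to [t]. /gumbungizozed/ → gumbungizozet.

gumbungizozet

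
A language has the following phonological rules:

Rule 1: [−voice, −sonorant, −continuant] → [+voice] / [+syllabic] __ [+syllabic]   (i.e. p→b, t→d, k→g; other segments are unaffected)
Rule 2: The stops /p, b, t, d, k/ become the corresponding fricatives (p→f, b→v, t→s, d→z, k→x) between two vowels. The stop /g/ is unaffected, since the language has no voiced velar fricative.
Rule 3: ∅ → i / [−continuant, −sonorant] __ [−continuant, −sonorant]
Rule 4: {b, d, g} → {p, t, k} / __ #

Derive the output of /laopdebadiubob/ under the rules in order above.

Rule 1 (intervocalic voicing): no segment meets the environment; /laopdebadiubob/ is unchanged.
Rule 2 (intervocalic spirantization): /b/ is a stop between vowels /e/ and /a/, so it spirantizes to the fricative [v]. /d/ is a stop between vowels /a/ and /i/, so it spirantizes to the fricative [z]. /b/ is a stop between vowels /u/ and /o/, so it spirantizes to the fricative [v]. /laopdebadiubob/ → laopdevaziuvob.
Rule 3 (stop-cluster i-epenthesis): /p/ and /d/ form a stop–stop cluster, so [i] is inserted between them. /laopdevaziuvob/ → laopidevaziuvob.
Rule 4 (final devoicing): /b/ is a voiced stop in word-final position, so it devoices to [p]. /laopidevaziuvob/ → laopidevaziuvop.

laopidevaziuvop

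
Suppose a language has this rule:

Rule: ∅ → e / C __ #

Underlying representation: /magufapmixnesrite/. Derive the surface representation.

No segment of /magufapmixnesrite/ meets the structural description of the rule, so the form surfaces unchanged.

magufapmixnesrite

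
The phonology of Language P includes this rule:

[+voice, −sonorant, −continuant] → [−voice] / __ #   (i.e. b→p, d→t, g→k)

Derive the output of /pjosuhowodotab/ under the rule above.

Scanning /pjosuhowodotab/: /d/ at position 10 is not in the conditioning environment; /b/ is a voiced stop in word-final position, so it devoices to [p].
Result: [pjosuhowodotap].

pjosuhowodotap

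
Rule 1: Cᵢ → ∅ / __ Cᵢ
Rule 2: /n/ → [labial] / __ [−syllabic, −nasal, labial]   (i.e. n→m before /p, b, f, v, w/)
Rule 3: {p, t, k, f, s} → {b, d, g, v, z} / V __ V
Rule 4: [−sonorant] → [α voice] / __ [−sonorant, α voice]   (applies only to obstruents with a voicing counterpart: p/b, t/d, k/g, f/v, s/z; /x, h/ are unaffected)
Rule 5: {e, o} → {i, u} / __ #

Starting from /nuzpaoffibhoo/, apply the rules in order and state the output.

Rule 1 (degemination): /ff/ is a geminate; the first /f/ deletes. /nuzpaoffibhoo/ → nuzpaofibhoo.
Rule 2 (nasal place assimilation): no segment meets the environment; /nuzpaofibhoo/ is unchanged.
Rule 3 (intervocalic voicing): /f/ is a voiceless obstruent between vowels /o/ and /i/, so it voices to [v]. /nuzpaofibhoo/ → nuzpaovibhoo.
Rule 4 (regressive voicing assimilation): /z/ precedes the voiceless obstruent /p/, so it devoices to [s] by assimilation. /b/ precedes the voiceless obstruent /h/, so it devoices to [p] by assimilation. /nuzpaovibhoo/ → nuspaoviphoo.
Rule 5 (final vowel raising): /o/ is a mid vowel in word-final position, so it raises to [u]. /nuspaoviphoo/ → nuspaoviphou.

nuspaoviphou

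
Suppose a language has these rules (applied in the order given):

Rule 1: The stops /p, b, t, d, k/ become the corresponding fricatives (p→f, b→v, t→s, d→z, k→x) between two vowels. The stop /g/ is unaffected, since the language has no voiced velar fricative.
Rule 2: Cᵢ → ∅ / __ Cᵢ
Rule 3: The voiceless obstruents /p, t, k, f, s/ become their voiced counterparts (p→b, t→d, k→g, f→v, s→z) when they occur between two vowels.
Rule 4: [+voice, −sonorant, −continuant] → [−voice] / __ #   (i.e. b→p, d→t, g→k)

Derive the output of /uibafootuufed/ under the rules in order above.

uivavoozuuvet

Rule 1 (intervocalic spirantization): /b/ is a stop between vowels /i/ and /a/, so it spirantizes to the fricative [v]. /t/ is a stop between vowels /o/ and /u/, so it spirantizes to the fricative [s]. /uibafootuufed/ → uivafoosuufed.
Rule 2 (degemination): no segment meets the environment; /uivafoosuufed/ is unchanged.
Rule 3 (intervocalic voicing): /f/ is a voiceless obstruent between vowels /a/ and /o/, so it voices to [v]. /s/ is a voiceless obstruent between vowels /o/ and /u/, so it voices to [z]. /f/ is a voiceless obstruent between vowels /u/ and /e/, so it voices to [v]. /uivafoosuufed/ → uivavoozuuved.
Rule 4 (final devoicing): /d/ is a voiced stop in word-final position, so it devoices to [t]. /uivavoozuuved/ → uivavoozuuvet.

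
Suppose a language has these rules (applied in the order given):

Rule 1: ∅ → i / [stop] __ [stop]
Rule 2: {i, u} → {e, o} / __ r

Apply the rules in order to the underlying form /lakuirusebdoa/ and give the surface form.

lakuerusebidoa

Rule 1 (stop-cluster i-epenthesis): /b/ and /d/ form a stop–stop cluster, so [i] is inserted between them. /lakuirusebdoa/ → lakuirusebidoa.
Rule 2 (pre-rhotic lowering): /i/ is a high vowel immediately before /r/, so it lowers to [e]. /lakuirusebidoa/ → lakuerusebidoa.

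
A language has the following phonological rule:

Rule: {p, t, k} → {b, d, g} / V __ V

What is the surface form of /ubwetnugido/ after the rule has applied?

ubwetnugido

No segment of /ubwetnugido/ meets the structural description of the rule, so the form surfaces unchanged.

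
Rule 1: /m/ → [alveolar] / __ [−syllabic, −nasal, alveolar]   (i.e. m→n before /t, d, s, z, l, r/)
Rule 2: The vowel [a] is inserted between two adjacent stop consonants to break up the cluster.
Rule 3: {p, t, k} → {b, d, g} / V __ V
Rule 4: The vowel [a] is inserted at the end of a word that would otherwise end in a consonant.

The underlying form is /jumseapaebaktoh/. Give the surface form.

junseabaebagadoha

Rule 1 (nasal place assimilation): /m/ precedes the alveolar consonant /s/, so it assimilates in place to [n]. /jumseapaebaktoh/ → junseapaebaktoh.
Rule 2 (stop-cluster a-epenthesis): /k/ and /t/ form a stop–stop cluster, so [a] is inserted between them. /junseapaebaktoh/ → junseapaebakatoh.
Rule 3 (intervocalic voicing): /p/ is a voiceless stop between vowels /a/ and /a/, so it voices to [b]. /k/ is a voiceless stop between vowels /a/ and /a/, so it voices to [g]. /t/ is a voiceless stop between vowels /a/ and /o/, so it voices to [d]. /junseapaebakatoh/ → junseabaebagadoh.
Rule 4 (final a-epenthesis): the form ends in the consonant /h/, so [a] is inserted word-finally. /junseabaebagadoh/ → junseabaebagadoha.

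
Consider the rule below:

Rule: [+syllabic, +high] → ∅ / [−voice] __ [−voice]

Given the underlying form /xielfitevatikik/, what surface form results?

xielftevatkk

/i/ is a high vowel flanked by voiceless consonants /f/ and /t/, so it deletes.
/i/ is a high vowel flanked by voiceless consonants /t/ and /k/, so it deletes.
/i/ is a high vowel flanked by voiceless consonants /k/ and /k/, so it deletes.
The other instance of /i/ does not occur in the required environment and remains unchanged.
Surface form: [xielftevatkk].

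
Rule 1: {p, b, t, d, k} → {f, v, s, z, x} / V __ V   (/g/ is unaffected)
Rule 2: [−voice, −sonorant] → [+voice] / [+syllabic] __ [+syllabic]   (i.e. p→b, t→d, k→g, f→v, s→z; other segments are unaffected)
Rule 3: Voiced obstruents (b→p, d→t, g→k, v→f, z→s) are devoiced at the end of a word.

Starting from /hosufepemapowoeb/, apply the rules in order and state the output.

hozuvevemavowoep

Rule 1 (intervocalic spirantization): /p/ is a stop between vowels /e/ and /e/, so it spirantizes to the fricative [f]. /p/ is a stop between vowels /a/ and /o/, so it spirantizes to the fricative [f]. /hosufepemapowoeb/ → hosufefemafowoeb.
Rule 2 (intervocalic voicing): /s/ is a voiceless obstruent between vowels /o/ and /u/, so it voices to [z]. /f/ is a voiceless obstruent between vowels /u/ and /e/, so it voices to [v]. /f/ is a voiceless obstruent between vowels /e/ and /e/, so it voices to [v]. /f/ is a voiceless obstruent between vowels /a/ and /o/, so it voices to [v]. /hosufefemafowoeb/ → hozuvevemavowoeb.
Rule 3 (final devoicing): /b/ is a voiced obstruent in word-final position, so it devoices to [p]. /hozuvevemavowoeb/ → hozuvevemavowoep.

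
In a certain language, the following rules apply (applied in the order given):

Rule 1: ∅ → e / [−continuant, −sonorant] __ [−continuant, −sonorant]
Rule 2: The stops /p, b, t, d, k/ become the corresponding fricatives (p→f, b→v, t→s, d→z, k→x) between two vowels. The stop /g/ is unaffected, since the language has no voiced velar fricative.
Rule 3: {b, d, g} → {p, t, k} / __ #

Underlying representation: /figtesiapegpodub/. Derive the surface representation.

Rule 1 (stop-cluster e-epenthesis): /g/ and /t/ form a stop–stop cluster, so [e] is inserted between them. /g/ and /p/ form a stop–stop cluster, so [e] is inserted between them. /figtesiapegpodub/ → figetesiapegepodub.
Rule 2 (intervocalic spirantization): /t/ is a stop between vowels /e/ and /e/, so it spirantizes to the fricative [s]. /p/ is a stop between vowels /a/ and /e/, so it spirantizes to the fricative [f]. /p/ is a stop between vowels /e/ and /o/, so it spirantizes to the fricative [f]. /d/ is a stop between vowels /o/ and /u/, so it spirantizes to the fricative [z]. /figetesiapegepodub/ → figesesiafegefozub.
Rule 3 (final devoicing): /b/ is a voiced stop in word-final position, so it devoices to [p]. /figesesiafegefozub/ → figesesiafegefozup.

figesesiafegefozup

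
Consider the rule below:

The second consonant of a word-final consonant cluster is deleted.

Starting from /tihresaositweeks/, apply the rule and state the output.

tihresaositweek

/s/ is the second consonant of a word-final cluster /ks/, so it deletes.
The other instances of /t/, /h/, /r/, /s/, /w/, /k/ do not occur in the required environment and remain unchanged.
Surface form: [tihresaositweek].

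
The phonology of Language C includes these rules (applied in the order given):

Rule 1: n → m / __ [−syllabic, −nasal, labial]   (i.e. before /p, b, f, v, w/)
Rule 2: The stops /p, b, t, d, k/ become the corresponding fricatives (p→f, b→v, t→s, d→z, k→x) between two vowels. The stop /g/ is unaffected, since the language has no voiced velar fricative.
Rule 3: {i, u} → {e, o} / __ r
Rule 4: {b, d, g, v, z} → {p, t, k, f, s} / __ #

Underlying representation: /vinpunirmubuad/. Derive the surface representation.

Rule 1 (nasal place assimilation): /n/ precedes the labial consonant /p/, so it assimilates in place to [m]. /vinpunirmubuad/ → vimpunirmubuad.
Rule 2 (intervocalic spirantization): /b/ is a stop between vowels /u/ and /u/, so it spirantizes to the fricative [v]. /vimpunirmubuad/ → vimpunirmuvuad.
Rule 3 (pre-rhotic lowering): /i/ is a high vowel immediately before /r/, so it lowers to [e]. /vimpunirmuvuad/ → vimpunermuvuad.
Rule 4 (final devoicing): /d/ is a voiced obstruent in word-final position, so it devoices to [t]. /vimpunermuvuad/ → vimpunermuvuat.

vimpunermuvuat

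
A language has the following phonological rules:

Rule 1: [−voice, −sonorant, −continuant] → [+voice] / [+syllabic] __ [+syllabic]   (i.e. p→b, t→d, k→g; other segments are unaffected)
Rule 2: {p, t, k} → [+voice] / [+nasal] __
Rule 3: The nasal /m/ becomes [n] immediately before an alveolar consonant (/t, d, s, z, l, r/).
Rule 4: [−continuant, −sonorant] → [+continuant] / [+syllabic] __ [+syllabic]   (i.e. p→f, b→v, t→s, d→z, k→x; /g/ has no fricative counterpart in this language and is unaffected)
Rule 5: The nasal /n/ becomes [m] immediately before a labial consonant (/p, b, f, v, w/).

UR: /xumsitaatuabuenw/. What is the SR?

xunsizaazuavuemw

Rule 1 (intervocalic voicing): /t/ is a voiceless stop between vowels /i/ and /a/, so it voices to [d]. /t/ is a voiceless stop between vowels /a/ and /u/, so it voices to [d]. /xumsitaatuabuenw/ → xumsidaaduabuenw.
Rule 2 (post-nasal voicing): no segment meets the environment; /xumsidaaduabuenw/ is unchanged.
Rule 3 (nasal place assimilation): /m/ precedes the alveolar consonant /s/, so it assimilates in place to [n]. /xumsidaaduabuenw/ → xunsidaaduabuenw.
Rule 4 (intervocalic spirantization): /d/ is a stop between vowels /i/ and /a/, so it spirantizes to the fricative [z]. /d/ is a stop between vowels /a/ and /u/, so it spirantizes to the fricative [z]. /b/ is a stop between vowels /a/ and /u/, so it spirantizes to the fricative [v]. /xunsidaaduabuenw/ → xunsizaazuavuenw.
Rule 5 (nasal place assimilation): /n/ precedes the labial consonant /w/, so it assimilates in place to [m]. /xunsizaazuavuenw/ → xunsizaazuavuemw.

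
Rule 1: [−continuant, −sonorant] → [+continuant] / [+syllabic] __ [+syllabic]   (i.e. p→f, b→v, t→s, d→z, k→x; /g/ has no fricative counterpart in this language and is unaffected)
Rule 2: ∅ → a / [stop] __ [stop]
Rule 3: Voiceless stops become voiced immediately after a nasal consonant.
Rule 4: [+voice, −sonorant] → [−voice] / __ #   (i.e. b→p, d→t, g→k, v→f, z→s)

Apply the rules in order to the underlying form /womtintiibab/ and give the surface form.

womdindiivap

Rule 1 (intervocalic spirantization): /b/ is a stop between vowels /i/ and /a/, so it spirantizes to the fricative [v]. /womtintiibab/ → womtintiivab.
Rule 2 (stop-cluster a-epenthesis): no segment meets the environment; /womtintiivab/ is unchanged.
Rule 3 (post-nasal voicing): /t/ is a voiceless stop immediately after the nasal /m/, so it voices to [d]. /t/ is a voiceless stop immediately after the nasal /n/, so it voices to [d]. /womtintiivab/ → womdindiivab.
Rule 4 (final devoicing): /b/ is a voiced obstruent in word-final position, so it devoices to [p]. /womdindiivab/ → womdindiivap.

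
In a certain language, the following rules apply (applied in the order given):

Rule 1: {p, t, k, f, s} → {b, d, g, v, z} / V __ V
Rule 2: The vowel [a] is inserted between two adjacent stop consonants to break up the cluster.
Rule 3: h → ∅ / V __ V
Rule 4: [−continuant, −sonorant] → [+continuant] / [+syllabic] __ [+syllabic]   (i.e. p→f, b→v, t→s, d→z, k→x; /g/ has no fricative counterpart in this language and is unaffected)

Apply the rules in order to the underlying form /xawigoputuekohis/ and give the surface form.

Rule 1 (intervocalic voicing): /p/ is a voiceless obstruent between vowels /o/ and /u/, so it voices to [b]. /t/ is a voiceless obstruent between vowels /u/ and /u/, so it voices to [d]. /k/ is a voiceless obstruent between vowels /e/ and /o/, so it voices to [g]. /xawigoputuekohis/ → xawigobuduegohis.
Rule 2 (stop-cluster a-epenthesis): no segment meets the environment; /xawigobuduegohis/ is unchanged.
Rule 3 (intervocalic h-deletion): /h/ occurs between vowels /o/ and /i/, so it deletes. /xawigobuduegohis/ → xawigobuduegois.
Rule 4 (intervocalic spirantization): /b/ is a stop between vowels /o/ and /u/, so it spirantizes to the fricative [v]. /d/ is a stop between vowels /u/ and /u/, so it spirantizes to the fricative [z]. /xawigobuduegois/ → xawigovuzuegois.

xawigovuzuegois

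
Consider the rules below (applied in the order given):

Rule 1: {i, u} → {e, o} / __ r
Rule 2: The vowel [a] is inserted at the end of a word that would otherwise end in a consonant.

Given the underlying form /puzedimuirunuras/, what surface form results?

Rule 1 (pre-rhotic lowering): /i/ is a high vowel immediately before /r/, so it lowers to [e]. /u/ is a high vowel immediately before /r/, so it lowers to [o]. /puzedimuirunuras/ → puzedimuerunoras.
Rule 2 (final a-epenthesis): the form ends in the consonant /s/, so [a] is inserted word-finally. /puzedimuerunoras/ → puzedimuerunorasa.

puzedimuerunorasa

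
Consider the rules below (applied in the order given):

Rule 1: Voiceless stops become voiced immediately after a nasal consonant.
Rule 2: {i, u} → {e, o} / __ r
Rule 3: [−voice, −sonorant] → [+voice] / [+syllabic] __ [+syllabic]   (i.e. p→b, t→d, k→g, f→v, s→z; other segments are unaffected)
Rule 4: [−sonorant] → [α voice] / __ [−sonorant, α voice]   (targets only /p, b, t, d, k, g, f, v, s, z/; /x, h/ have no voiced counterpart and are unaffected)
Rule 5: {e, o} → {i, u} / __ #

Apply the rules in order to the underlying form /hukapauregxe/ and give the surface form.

Rule 1 (post-nasal voicing): no segment meets the environment; /hukapauregxe/ is unchanged.
Rule 2 (pre-rhotic lowering): /u/ is a high vowel immediately before /r/, so it lowers to [o]. /hukapauregxe/ → hukapaoregxe.
Rule 3 (intervocalic voicing): /k/ is a voiceless obstruent between vowels /u/ and /a/, so it voices to [g]. /p/ is a voiceless obstruent between vowels /a/ and /a/, so it voices to [b]. /hukapaoregxe/ → hugabaoregxe.
Rule 4 (regressive voicing assimilation): /g/ precedes the voiceless obstruent /x/, so it devoices to [k] by assimilation. /hugabaoregxe/ → hugabaorekxe.
Rule 5 (final vowel raising): /e/ is a mid vowel in word-final position, so it raises to [i]. /hugabaorekxe/ → hugabaorekxi.

hugabaorekxi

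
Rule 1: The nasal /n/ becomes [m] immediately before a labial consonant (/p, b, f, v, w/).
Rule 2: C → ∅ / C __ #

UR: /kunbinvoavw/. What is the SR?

kumbimvoav

Rule 1 (nasal place assimilation): /n/ precedes the labial consonant /b/, so it assimilates in place to [m]. /n/ precedes the labial consonant /v/, so it assimilates in place to [m]. /kunbinvoavw/ → kumbimvoavw.
Rule 2 (final cluster simplification): /w/ is the second consonant of a word-final cluster /vw/, so it deletes. /kumbimvoavw/ → kumbimvoav.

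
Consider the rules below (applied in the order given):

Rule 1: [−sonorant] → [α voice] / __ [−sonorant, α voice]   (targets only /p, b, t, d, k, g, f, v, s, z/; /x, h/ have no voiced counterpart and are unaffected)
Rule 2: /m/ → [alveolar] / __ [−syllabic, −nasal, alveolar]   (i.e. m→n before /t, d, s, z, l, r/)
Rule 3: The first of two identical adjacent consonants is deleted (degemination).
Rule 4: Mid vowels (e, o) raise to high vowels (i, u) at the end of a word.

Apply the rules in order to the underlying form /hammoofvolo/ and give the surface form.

hamoovolu

Rule 1 (regressive voicing assimilation): /f/ precedes the voiced obstruent /v/, so it voices to [v] by assimilation. /hammoofvolo/ → hammoovvolo.
Rule 2 (nasal place assimilation): no segment meets the environment; /hammoovvolo/ is unchanged.
Rule 3 (degemination): /mm/ is a geminate; the first /m/ deletes. /vv/ is a geminate; the first /v/ deletes. /hammoovvolo/ → hamoovolo.
Rule 4 (final vowel raising): /o/ is a mid vowel in word-final position, so it raises to [u]. /hamoovolo/ → hamoovolu.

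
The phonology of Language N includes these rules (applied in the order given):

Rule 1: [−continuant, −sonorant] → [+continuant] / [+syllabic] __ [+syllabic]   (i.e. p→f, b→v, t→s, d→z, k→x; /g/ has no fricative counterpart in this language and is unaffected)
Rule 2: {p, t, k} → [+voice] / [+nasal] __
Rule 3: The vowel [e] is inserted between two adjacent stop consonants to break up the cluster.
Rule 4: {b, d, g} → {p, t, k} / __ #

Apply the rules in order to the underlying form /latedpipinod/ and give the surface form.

Rule 1 (intervocalic spirantization): /t/ is a stop between vowels /a/ and /e/, so it spirantizes to the fricative [s]. /p/ is a stop between vowels /i/ and /i/, so it spirantizes to the fricative [f]. /latedpipinod/ → lasedpifinod.
Rule 2 (post-nasal voicing): no segment meets the environment; /lasedpifinod/ is unchanged.
Rule 3 (stop-cluster e-epenthesis): /d/ and /p/ form a stop–stop cluster, so [e] is inserted between them. /lasedpifinod/ → lasedepifinod.
Rule 4 (final devoicing): /d/ is a voiced stop in word-final position, so it devoices to [t]. /lasedepifinod/ → lasedepifinot.

lasedepifinot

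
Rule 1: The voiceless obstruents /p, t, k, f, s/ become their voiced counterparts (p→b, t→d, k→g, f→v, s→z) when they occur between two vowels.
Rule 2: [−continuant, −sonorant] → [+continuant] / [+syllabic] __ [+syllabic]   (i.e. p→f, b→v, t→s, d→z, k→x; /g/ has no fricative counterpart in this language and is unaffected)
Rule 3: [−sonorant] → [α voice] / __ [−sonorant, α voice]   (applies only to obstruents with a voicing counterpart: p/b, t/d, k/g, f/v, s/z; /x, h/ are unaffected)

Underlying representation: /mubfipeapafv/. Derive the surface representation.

Rule 1 (intervocalic voicing): /p/ is a voiceless obstruent between vowels /i/ and /e/, so it voices to [b]. /p/ is a voiceless obstruent between vowels /a/ and /a/, so it voices to [b]. /mubfipeapafv/ → mubfibeabafv.
Rule 2 (intervocalic spirantization): /b/ is a stop between vowels /i/ and /e/, so it spirantizes to the fricative [v]. /b/ is a stop between vowels /a/ and /a/, so it spirantizes to the fricative [v]. /mubfibeabafv/ → mubfiveavafv.
Rule 3 (regressive voicing assimilation): /b/ precedes the voiceless obstruent /f/, so it devoices to [p] by assimilation. /f/ precedes the voiced obstruent /v/, so it voices to [v] by assimilation. /mubfiveavafv/ → mupfiveavavv.

mupfiveavavv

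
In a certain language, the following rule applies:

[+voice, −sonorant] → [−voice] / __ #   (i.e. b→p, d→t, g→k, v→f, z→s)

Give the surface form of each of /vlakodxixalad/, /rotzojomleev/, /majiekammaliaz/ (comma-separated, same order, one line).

vlakodxixalat, rotzojomleef, majiekammalias

/vlakodxixalad/: /d/ is a voiced obstruent in word-final position, so it devoices to [t]. → [vlakodxixalat].
/rotzojomleev/: /v/ is a voiced obstruent in word-final position, so it devoices to [f]. → [rotzojomleef].
/majiekammaliaz/: /z/ is a voiced obstruent in word-final position, so it devoices to [s]. → [majiekammalias].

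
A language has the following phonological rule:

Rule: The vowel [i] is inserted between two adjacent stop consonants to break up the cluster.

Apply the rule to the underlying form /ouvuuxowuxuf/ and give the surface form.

ouvuuxowuxuf

No segment of /ouvuuxowuxuf/ meets the structural description of the rule, so the form surfaces unchanged.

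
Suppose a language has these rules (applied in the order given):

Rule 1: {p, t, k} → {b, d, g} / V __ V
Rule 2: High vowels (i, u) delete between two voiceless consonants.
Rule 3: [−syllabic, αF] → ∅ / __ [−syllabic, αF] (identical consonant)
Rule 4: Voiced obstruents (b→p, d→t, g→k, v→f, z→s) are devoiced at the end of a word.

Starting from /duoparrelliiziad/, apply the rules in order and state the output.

duobareliiziat

Rule 1 (intervocalic voicing): /p/ is a voiceless stop between vowels /o/ and /a/, so it voices to [b]. /duoparrelliiziad/ → duobarrelliiziad.
Rule 2 (high vowel syncope): no segment meets the environment; /duobarrelliiziad/ is unchanged.
Rule 3 (degemination): /rr/ is a geminate; the first /r/ deletes. /ll/ is a geminate; the first /l/ deletes. /duobarrelliiziad/ → duobareliiziad.
Rule 4 (final devoicing): /d/ is a voiced obstruent in word-final position, so it devoices to [t]. /duobareliiziad/ → duobareliiziat.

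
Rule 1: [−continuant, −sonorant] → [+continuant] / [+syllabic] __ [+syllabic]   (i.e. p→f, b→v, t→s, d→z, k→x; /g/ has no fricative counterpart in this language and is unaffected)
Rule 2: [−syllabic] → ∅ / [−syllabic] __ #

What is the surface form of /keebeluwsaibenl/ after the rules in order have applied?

Rule 1 (intervocalic spirantization): /b/ is a stop between vowels /e/ and /e/, so it spirantizes to the fricative [v]. /b/ is a stop between vowels /i/ and /e/, so it spirantizes to the fricative [v]. /keebeluwsaibenl/ → keeveluwsaivenl.
Rule 2 (final cluster simplification): /l/ is the second consonant of a word-final cluster /nl/, so it deletes. /keeveluwsaivenl/ → keeveluwsaiven.

keeveluwsaiven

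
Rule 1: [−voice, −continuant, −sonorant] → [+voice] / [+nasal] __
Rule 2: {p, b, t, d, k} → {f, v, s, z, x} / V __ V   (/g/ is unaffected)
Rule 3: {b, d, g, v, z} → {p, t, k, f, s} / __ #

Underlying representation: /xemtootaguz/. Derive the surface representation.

Rule 1 (post-nasal voicing): /t/ is a voiceless stop immediately after the nasal /m/, so it voices to [d]. /xemtootaguz/ → xemdootaguz.
Rule 2 (intervocalic spirantization): /t/ is a stop between vowels /o/ and /a/, so it spirantizes to the fricative [s]. /xemdootaguz/ → xemdoosaguz.
Rule 3 (final devoicing): /z/ is a voiced obstruent in word-final position, so it devoices to [s]. /xemdoosaguz/ → xemdoosagus.

xemdoosagus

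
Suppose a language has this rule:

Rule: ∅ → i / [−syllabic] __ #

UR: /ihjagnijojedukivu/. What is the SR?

No segment of /ihjagnijojedukivu/ meets the structural description of the rule, so the form surfaces unchanged.

ihjagnijojedukivu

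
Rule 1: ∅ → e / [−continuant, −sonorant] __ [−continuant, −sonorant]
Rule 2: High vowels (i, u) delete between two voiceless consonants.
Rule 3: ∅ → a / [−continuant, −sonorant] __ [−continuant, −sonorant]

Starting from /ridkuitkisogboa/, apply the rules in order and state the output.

Rule 1 (stop-cluster e-epenthesis): /d/ and /k/ form a stop–stop cluster, so [e] is inserted between them. /t/ and /k/ form a stop–stop cluster, so [e] is inserted between them. /g/ and /b/ form a stop–stop cluster, so [e] is inserted between them. /ridkuitkisogboa/ → ridekuitekisogeboa.
Rule 2 (high vowel syncope): /i/ is a high vowel flanked by voiceless consonants /k/ and /s/, so it deletes. /ridekuitekisogeboa/ → ridekuiteksogeboa.
Rule 3 (stop-cluster a-epenthesis): no segment meets the environment; /ridekuiteksogeboa/ is unchanged.

ridekuiteksogeboa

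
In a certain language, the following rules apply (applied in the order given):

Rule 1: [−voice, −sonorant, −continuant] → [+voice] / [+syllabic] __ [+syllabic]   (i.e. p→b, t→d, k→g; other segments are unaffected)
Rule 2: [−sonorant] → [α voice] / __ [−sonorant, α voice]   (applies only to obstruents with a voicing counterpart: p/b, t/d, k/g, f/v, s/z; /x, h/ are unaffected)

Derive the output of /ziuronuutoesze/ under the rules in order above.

ziuronuudoezze

Rule 1 (intervocalic voicing): /t/ is a voiceless stop between vowels /u/ and /o/, so it voices to [d]. /ziuronuutoesze/ → ziuronuudoesze.
Rule 2 (regressive voicing assimilation): /s/ precedes the voiced obstruent /z/, so it voices to [z] by assimilation. /ziuronuudoesze/ → ziuronuudoezze.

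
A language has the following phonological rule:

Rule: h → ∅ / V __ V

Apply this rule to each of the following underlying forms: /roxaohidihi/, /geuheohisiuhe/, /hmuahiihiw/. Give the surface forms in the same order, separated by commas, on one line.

/roxaohidihi/: /h/ occurs between vowels /o/ and /i/, so it deletes. /h/ occurs between vowels /i/ and /i/, so it deletes. → [roxaoidii].
/geuheohisiuhe/: /h/ occurs between vowels /u/ and /e/, so it deletes. /h/ occurs between vowels /o/ and /i/, so it deletes. /h/ occurs between vowels /u/ and /e/, so it deletes. → [geueoisiue].
/hmuahiihiw/: /h/ occurs between vowels /a/ and /i/, so it deletes. /h/ occurs between vowels /i/ and /i/, so it deletes. → [hmuaiiiw].

roxaoidii, geueoisiue, hmuaiiiw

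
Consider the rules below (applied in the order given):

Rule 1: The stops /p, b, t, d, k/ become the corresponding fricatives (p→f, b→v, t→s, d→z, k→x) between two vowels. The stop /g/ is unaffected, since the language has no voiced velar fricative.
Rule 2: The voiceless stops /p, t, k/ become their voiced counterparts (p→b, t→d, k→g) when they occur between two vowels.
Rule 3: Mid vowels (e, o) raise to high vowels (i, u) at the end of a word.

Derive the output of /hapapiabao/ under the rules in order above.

hafafiavau

Rule 1 (intervocalic spirantization): /p/ is a stop between vowels /a/ and /a/, so it spirantizes to the fricative [f]. /p/ is a stop between vowels /a/ and /i/, so it spirantizes to the fricative [f]. /b/ is a stop between vowels /a/ and /a/, so it spirantizes to the fricative [v]. /hapapiabao/ → hafafiavao.
Rule 2 (intervocalic voicing): no segment meets the environment; /hafafiavao/ is unchanged.
Rule 3 (final vowel raising): /o/ is a mid vowel in word-final position, so it raises to [u]. /hafafiavao/ → hafafiavau.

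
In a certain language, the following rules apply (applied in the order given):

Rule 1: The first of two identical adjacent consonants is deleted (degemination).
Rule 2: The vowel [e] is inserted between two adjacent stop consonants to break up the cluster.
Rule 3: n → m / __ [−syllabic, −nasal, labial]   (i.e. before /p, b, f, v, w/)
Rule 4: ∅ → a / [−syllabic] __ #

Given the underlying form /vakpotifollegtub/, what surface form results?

Rule 1 (degemination): /ll/ is a geminate; the first /l/ deletes. /vakpotifollegtub/ → vakpotifolegtub.
Rule 2 (stop-cluster e-epenthesis): /k/ and /p/ form a stop–stop cluster, so [e] is inserted between them. /g/ and /t/ form a stop–stop cluster, so [e] is inserted between them. /vakpotifolegtub/ → vakepotifolegetub.
Rule 3 (nasal place assimilation): no segment meets the environment; /vakepotifolegetub/ is unchanged.
Rule 4 (final a-epenthesis): the form ends in the consonant /b/, so [a] is inserted word-finally. /vakepotifolegetub/ → vakepotifolegetuba.

vakepotifolegetuba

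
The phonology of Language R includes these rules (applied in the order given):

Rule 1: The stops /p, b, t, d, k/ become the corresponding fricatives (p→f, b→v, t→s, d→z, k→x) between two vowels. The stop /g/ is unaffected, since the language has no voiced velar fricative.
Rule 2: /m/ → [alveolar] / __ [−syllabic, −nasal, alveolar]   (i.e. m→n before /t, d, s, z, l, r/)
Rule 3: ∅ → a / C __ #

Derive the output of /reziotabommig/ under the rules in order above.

reziosavommiga

Rule 1 (intervocalic spirantization): /t/ is a stop between vowels /o/ and /a/, so it spirantizes to the fricative [s]. /b/ is a stop between vowels /a/ and /o/, so it spirantizes to the fricative [v]. /reziotabommig/ → reziosavommig.
Rule 2 (nasal place assimilation): no segment meets the environment; /reziosavommig/ is unchanged.
Rule 3 (final a-epenthesis): the form ends in the consonant /g/, so [a] is inserted word-finally. /reziosavommig/ → reziosavommiga.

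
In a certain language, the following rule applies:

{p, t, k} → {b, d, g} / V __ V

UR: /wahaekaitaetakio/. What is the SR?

wahaegaidaedagio

/k/ is a voiceless stop between vowels /e/ and /a/, so it voices to [g].
/t/ is a voiceless stop between vowels /i/ and /a/, so it voices to [d].
/t/ is a voiceless stop between vowels /e/ and /a/, so it voices to [d].
/k/ is a voiceless stop between vowels /a/ and /i/, so it voices to [g].
Surface form: [wahaegaidaedagio].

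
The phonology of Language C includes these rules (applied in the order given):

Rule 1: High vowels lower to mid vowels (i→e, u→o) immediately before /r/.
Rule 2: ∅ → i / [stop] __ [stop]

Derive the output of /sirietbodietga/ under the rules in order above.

serietibodietiga

Rule 1 (pre-rhotic lowering): /i/ is a high vowel immediately before /r/, so it lowers to [e]. /sirietbodietga/ → serietbodietga.
Rule 2 (stop-cluster i-epenthesis): /t/ and /b/ form a stop–stop cluster, so [i] is inserted between them. /t/ and /g/ form a stop–stop cluster, so [i] is inserted between them. /serietbodietga/ → serietibodietiga.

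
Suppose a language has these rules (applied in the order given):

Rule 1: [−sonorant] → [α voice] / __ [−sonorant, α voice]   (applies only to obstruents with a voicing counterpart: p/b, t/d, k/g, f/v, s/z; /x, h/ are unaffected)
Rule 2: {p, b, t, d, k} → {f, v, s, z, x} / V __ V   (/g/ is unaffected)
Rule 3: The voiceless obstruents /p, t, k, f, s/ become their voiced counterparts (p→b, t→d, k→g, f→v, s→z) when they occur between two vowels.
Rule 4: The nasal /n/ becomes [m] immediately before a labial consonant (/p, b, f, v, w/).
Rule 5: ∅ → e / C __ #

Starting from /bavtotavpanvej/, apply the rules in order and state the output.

baftozafpamveje

Rule 1 (regressive voicing assimilation): /v/ precedes the voiceless obstruent /t/, so it devoices to [f] by assimilation. /v/ precedes the voiceless obstruent /p/, so it devoices to [f] by assimilation. /bavtotavpanvej/ → baftotafpanvej.
Rule 2 (intervocalic spirantization): /t/ is a stop between vowels /o/ and /a/, so it spirantizes to the fricative [s]. /baftotafpanvej/ → baftosafpanvej.
Rule 3 (intervocalic voicing): /s/ is a voiceless obstruent between vowels /o/ and /a/, so it voices to [z]. /baftosafpanvej/ → baftozafpanvej.
Rule 4 (nasal place assimilation): /n/ precedes the labial consonant /v/, so it assimilates in place to [m]. /baftozafpanvej/ → baftozafpamvej.
Rule 5 (final e-epenthesis): the form ends in the consonant /j/, so [e] is inserted word-finally. /baftozafpamvej/ → baftozafpamveje.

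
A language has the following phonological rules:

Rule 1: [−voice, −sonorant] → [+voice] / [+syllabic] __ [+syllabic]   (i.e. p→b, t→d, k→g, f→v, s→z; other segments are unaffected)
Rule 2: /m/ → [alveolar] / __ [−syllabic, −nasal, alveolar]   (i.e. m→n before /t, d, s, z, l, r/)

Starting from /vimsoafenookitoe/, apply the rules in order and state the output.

vinsoavenoogidoe

Rule 1 (intervocalic voicing): /f/ is a voiceless obstruent between vowels /a/ and /e/, so it voices to [v]. /k/ is a voiceless obstruent between vowels /o/ and /i/, so it voices to [g]. /t/ is a voiceless obstruent between vowels /i/ and /o/, so it voices to [d]. /vimsoafenookitoe/ → vimsoavenoogidoe.
Rule 2 (nasal place assimilation): /m/ precedes the alveolar consonant /s/, so it assimilates in place to [n]. /vimsoavenoogidoe/ → vinsoavenoogidoe.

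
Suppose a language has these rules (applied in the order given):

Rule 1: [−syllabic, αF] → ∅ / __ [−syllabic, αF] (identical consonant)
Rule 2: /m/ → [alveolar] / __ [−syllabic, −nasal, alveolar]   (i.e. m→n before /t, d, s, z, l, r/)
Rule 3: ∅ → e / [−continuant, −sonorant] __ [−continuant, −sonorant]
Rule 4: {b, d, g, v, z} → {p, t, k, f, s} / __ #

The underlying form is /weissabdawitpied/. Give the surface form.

Rule 1 (degemination): /ss/ is a geminate; the first /s/ deletes. /weissabdawitpied/ → weisabdawitpied.
Rule 2 (nasal place assimilation): no segment meets the environment; /weisabdawitpied/ is unchanged.
Rule 3 (stop-cluster e-epenthesis): /b/ and /d/ form a stop–stop cluster, so [e] is inserted between them. /t/ and /p/ form a stop–stop cluster, so [e] is inserted between them. /weisabdawitpied/ → weisabedawitepied.
Rule 4 (final devoicing): /d/ is a voiced obstruent in word-final position, so it devoices to [t]. /weisabedawitepied/ → weisabedawitepiet.

weisabedawitepiet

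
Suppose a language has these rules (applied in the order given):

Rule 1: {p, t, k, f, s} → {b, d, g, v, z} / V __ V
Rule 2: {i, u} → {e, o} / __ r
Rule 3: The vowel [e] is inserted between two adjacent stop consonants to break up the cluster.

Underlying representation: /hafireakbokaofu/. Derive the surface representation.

havereakebogaovu

Rule 1 (intervocalic voicing): /f/ is a voiceless obstruent between vowels /a/ and /i/, so it voices to [v]. /k/ is a voiceless obstruent between vowels /o/ and /a/, so it voices to [g]. /f/ is a voiceless obstruent between vowels /o/ and /u/, so it voices to [v]. /hafireakbokaofu/ → havireakbogaovu.
Rule 2 (pre-rhotic lowering): /i/ is a high vowel immediately before /r/, so it lowers to [e]. /havireakbogaovu/ → havereakbogaovu.
Rule 3 (stop-cluster e-epenthesis): /k/ and /b/ form a stop–stop cluster, so [e] is inserted between them. /havereakbogaovu/ → havereakebogaovu.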